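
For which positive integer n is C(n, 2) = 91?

14

n(n−1)/2 = 91 ⇒ n(n−1) = 182. Since 14·13 = 182, n = 14.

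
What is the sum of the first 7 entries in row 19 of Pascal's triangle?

43796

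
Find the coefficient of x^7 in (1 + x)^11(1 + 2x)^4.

28314

Coefficient of x^7 = Σ_{j} C(11,j)·1^j·C(4,7-j)·2^(7-j) for j from 3 to 7.
= 2640 + 10560 + 11088 + 3696 + 330 = 28314.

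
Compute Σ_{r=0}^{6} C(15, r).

1 + 15 + 105 + 455 + 1365 + 3003 + 5005 = 9949.

9949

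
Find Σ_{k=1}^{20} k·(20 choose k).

10485760

Differentiating (1+x)^20 and setting x=1: Σ k·C(20,k) = 20·2^19 = 10485760.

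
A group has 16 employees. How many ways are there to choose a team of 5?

4368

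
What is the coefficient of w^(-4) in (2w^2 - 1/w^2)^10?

General term: C(10,j)·(2w^2)^j·(-1/w^2)^(10-j), with w-exponent 2j − 2(10−j) = 4j − 20.
Set 4j − 20 = -4: j = 4.
C(10,4) = 210; 2^4 = 16; (-1)^6 = 1.
Coefficient = 210 · 16 · 1 = 3360.

3360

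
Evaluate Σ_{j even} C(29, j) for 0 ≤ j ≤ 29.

Half of (1+1)^29 + (1−1)^29 gives the even-index sum: 2^28 = 268435456.

268435456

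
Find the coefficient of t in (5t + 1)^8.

40

The general term is C(8,j)·(5t)^j·(1)^(8-j); the t^1 term has j = 1.
C(8,1) = 8.
Coefficient = C(8,1) · 5^1 = 8 · 5 = 40.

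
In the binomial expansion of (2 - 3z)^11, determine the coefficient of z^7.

-11547360

The general term is C(11,j)·(2)^j·(-3z)^(11-j); the z^7 term has j = 4.
C(11,4) = 330.
Coefficient = C(11,4) · 2^4 · (-3)^7 = 330 · 16 · (-2187) = -11547360.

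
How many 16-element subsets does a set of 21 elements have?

20349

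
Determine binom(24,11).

C(24,11) = (24·23·22·21·20·19·18·17·16·15·14) / 11! = 99638080819200 / 39916800 = 2496144.

2496144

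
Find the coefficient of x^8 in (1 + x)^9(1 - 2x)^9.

-3519

Coefficient of x^8 = Σ_{j} C(9,j)·1^j·C(9,8-j)·(-2)^(8-j) for j from 0 to 8.
= 2304 + (-41472) + 193536 + (-338688) + 254016 + (-84672) + 12096 + (-648) + 9 = -3519.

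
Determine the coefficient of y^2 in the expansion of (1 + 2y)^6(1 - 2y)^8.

-20

Coefficient of y^2 = Σ_{j} C(6,j)·2^j·C(8,2-j)·(-2)^(2-j) for j from 0 to 2.
= 112 + (-192) + 60 = -20.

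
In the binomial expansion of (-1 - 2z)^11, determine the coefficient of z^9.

-28160

The general term is C(11,j)·(-1)^j·(-2z)^(11-j); the z^9 term has j = 2.
C(11,2) = 55.
Coefficient = C(11,2) · (-2)^9 = 55 · (-512) = -28160.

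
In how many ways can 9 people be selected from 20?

This is C(20,9) = 167960.

167960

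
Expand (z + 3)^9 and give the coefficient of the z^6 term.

2268

The general term is C(9,j)·(z)^j·(3)^(9-j); the z^6 term has j = 6.
C(9,6) = 84.
Coefficient = C(9,6) · 3^3 = 84 · 27 = 2268.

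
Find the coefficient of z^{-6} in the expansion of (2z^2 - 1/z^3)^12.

59136

General term: C(12,j)·(2z^2)^j·(-1/z^3)^(12-j), with z-exponent 2j − 3(12−j) = 5j − 36.
Set 5j − 36 = -6: j = 6.
C(12,6) = 924; 2^6 = 64; (-1)^6 = 1.
Coefficient = 924 · 64 · 1 = 59136.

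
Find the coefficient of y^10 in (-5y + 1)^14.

9775390625

The general term is C(14,j)·(-5y)^j·(1)^(14-j); the y^10 term has j = 10.
C(14,10) = 1001.
Coefficient = C(14,10) · (-5)^10 = 1001 · 9765625 = 9775390625.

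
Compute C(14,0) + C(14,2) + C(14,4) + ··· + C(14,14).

Even-r terms of row 14 sum to 2^13 = 8192.

8192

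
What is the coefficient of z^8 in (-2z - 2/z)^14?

General term: C(14,j)·(-2z)^j·(-2/z)^(14-j), with z-exponent 1j − 1(14−j) = 2j − 14.
Set 2j − 14 = 8: j = 11.
C(14,11) = 364; (-2)^11 = -2048; (-2)^3 = -8.
Coefficient = 364 · (-2048) · (-8) = 5963776.

5963776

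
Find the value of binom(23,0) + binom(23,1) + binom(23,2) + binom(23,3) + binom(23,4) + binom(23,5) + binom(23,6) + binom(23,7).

390656

1 + 23 + 253 + 1771 + 8855 + 33649 + 100947 + 245157 = 390656.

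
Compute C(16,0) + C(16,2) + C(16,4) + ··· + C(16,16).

32768

Even-i terms of row 16 sum to 2^15 = 32768.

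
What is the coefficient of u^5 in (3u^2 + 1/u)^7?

2835

General term: C(7,j)·(3u^2)^j·(1/u)^(7-j), with u-exponent 2j − 1(7−j) = 3j − 7.
Set 3j − 7 = 5: j = 4.
C(7,4) = 35; 3^4 = 81; 1^3 = 1.
Coefficient = 35 · 81 · 1 = 2835.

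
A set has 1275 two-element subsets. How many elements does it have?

n(n−1)/2 = 1275 ⇒ n(n−1) = 2550. Since 51·50 = 2550, n = 51.

51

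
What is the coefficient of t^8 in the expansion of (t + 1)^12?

The general term is C(12,j)·(t)^j·(1)^(12-j); the t^8 term has j = 8.
C(12,8) = 495.
Coefficient = C(12,8) = 495.

495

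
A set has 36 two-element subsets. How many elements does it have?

n(n−1)/2 = 36 ⇒ n(n−1) = 72. Since 9·8 = 72, n = 9.

9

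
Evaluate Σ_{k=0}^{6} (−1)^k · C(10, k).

The partial alternating sum Σ_{k=0}^{6} (−1)^k C(10,k) = (−1)^6 C(9,6) = 84.

84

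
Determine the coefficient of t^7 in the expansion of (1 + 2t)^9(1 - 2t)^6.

-5760

Coefficient of t^7 = Σ_{j} C(9,j)·2^j·C(6,7-j)·(-2)^(7-j) for j from 1 to 7.
= 1152 + (-27648) + 161280 + (-322560) + 241920 + (-64512) + 4608 = -5760.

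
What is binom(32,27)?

C(32,27) = C(32,5) by symmetry.
C(32,5) = (32·31·30·29·28) / 5! = 24165120 / 120 = 201376.

201376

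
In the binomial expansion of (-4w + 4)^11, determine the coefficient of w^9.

-230686720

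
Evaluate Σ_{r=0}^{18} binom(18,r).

The entries of row 18 sum to 2^18 = 262144.

262144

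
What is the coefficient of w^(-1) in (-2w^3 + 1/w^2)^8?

General term: C(8,j)·(-2w^3)^j·(1/w^2)^(8-j), with w-exponent 3j − 2(8−j) = 5j − 16.
Set 5j − 16 = -1: j = 3.
C(8,3) = 56; (-2)^3 = -8; 1^5 = 1.
Coefficient = 56 · (-8) · 1 = -448.

-448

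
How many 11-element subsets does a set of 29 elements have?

C(29,11) = (29·28·27·26·25·24·23·22·21·20·19) / 11! = 1381013105472000 / 39916800 = 34597290.

34597290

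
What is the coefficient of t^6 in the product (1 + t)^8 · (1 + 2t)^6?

22180

Coefficient of t^6 = Σ_{j} C(8,j)·1^j·C(6,6-j)·2^(6-j) for j from 0 to 6.
= 64 + 1536 + 6720 + 8960 + 4200 + 672 + 28 = 22180.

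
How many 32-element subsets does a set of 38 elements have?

C(38,32) = C(38,6) by symmetry.
C(38,6) = (38·37·36·35·34·33) / 6! = 1987690320 / 720 = 2760681.

2760681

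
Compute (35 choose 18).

C(35,18) = C(35,17) by symmetry.
C(35,17) = (35·34·33·32·31·30·29·28·27·26·25·24·23·22·21·20·19) / 17! = 1613955767240110694400000 / 355687428096000 = 4537567650.

4537567650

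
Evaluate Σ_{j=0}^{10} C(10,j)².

By Vandermonde's identity, Σ C(10,j)² = C(20,10) = 184756.

184756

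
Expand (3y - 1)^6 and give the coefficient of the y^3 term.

-540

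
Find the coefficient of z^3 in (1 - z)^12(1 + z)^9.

Coefficient of z^3 = Σ_{j} C(12,j)·(-1)^j·C(9,3-j)·1^(3-j) for j from 0 to 3.
= 84 + (-432) + 594 + (-220) = 26.

26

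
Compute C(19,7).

C(19,7) = (19·18·17·16·15·14·13) / 7! = 253955520 / 5040 = 50388.

50388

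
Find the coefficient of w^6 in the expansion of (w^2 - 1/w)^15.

General term: C(15,j)·(w^2)^j·(-1/w)^(15-j), with w-exponent 2j − 1(15−j) = 3j − 15.
Set 3j − 15 = 6: j = 7.
C(15,7) = 6435; 1^7 = 1; (-1)^8 = 1.
Coefficient = 6435 · 1 · 1 = 6435.

6435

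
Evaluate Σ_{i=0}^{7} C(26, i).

971712

1 + 26 + 325 + 2600 + 14950 + 65780 + 230230 + 657800 = 971712.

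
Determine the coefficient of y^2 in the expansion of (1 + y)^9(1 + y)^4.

Coefficient of y^2 = Σ_{j} C(9,j)·C(4,2-j) for j from 0 to 2.
= 6 + 36 + 36 = 78.

78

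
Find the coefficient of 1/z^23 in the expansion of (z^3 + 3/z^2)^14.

22320522

General term: C(14,j)·(z^3)^j·(3/z^2)^(14-j), with z-exponent 3j − 2(14−j) = 5j − 28.
Set 5j − 28 = -23: j = 1.
C(14,1) = 14; 1^1 = 1; 3^13 = 1594323.
Coefficient = 14 · 1 · 1594323 = 22320522.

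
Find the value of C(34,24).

C(34,24) = C(34,10) by symmetry.
C(34,10) = (34·33·32·31·30·29·28·27·26·25) / 10! = 475837794432000 / 3628800 = 131128140.

131128140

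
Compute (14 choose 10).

1001

C(14,10) = C(14,4) by symmetry.
C(14,4) = (14·13·12·11) / 4! = 24024 / 24 = 1001.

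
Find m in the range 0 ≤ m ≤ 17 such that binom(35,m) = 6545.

C(35,m) increases on 0 ≤ m ≤ 17. C(35,2) = 595 and C(35,3) = 6545, so m = 3.

3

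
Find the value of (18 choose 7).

C(18,7) = (18·17·16·15·14·13·12) / 7! = 160392960 / 5040 = 31824.

31824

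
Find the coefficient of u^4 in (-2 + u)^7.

The general term is C(7,j)·(-2)^j·(u)^(7-j); the u^4 term has j = 3.
C(7,3) = 35.
Coefficient = C(7,3) · (-2)^3 = 35 · (-8) = -280.

-280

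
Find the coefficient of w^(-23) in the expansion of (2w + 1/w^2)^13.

26

General term: C(13,j)·(2w)^j·(1/w^2)^(13-j), with w-exponent 1j − 2(13−j) = 3j − 26.
Set 3j − 26 = -23: j = 1.
C(13,1) = 13; 2^1 = 2; 1^12 = 1.
Coefficient = 13 · 2 · 1 = 26.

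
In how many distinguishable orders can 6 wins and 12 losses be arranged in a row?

Choose positions for the wins: C(18,6) = 18564.

18564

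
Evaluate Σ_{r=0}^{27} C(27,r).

The entries of row 27 sum to 2^27 = 134217728.

134217728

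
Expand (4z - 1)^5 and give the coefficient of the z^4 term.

The general term is C(5,j)·(4z)^j·(-1)^(5-j); the z^4 term has j = 4.
C(5,4) = 5.
Coefficient = C(5,4) · 4^4 · (-1)^1 = 5 · 256 · (-1) = -1280.

-1280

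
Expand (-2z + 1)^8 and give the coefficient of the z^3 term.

-448

The general term is C(8,j)·(-2z)^j·(1)^(8-j); the z^3 term has j = 3.
C(8,3) = 56.
Coefficient = C(8,3) · (-2)^3 = 56 · (-8) = -448.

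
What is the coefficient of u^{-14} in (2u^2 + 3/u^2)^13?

135104112

General term: C(13,j)·(2u^2)^j·(3/u^2)^(13-j), with u-exponent 2j − 2(13−j) = 4j − 26.
Set 4j − 26 = -14: j = 3.
C(13,3) = 286; 2^3 = 8; 3^10 = 59049.
Coefficient = 286 · 8 · 59049 = 135104112.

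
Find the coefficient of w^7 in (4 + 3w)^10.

The general term is C(10,j)·(4)^j·(3w)^(10-j); the w^7 term has j = 3.
C(10,3) = 120.
Coefficient = C(10,3) · 4^3 · 3^7 = 120 · 64 · 2187 = 16796160.

16796160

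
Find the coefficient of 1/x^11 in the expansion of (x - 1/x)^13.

General term: C(13,j)·(x)^j·(-1/x)^(13-j), with x-exponent 1j − 1(13−j) = 2j − 13.
Set 2j − 13 = -11: j = 1.
C(13,1) = 13; 1^1 = 1; (-1)^12 = 1.
Coefficient = 13 · 1 · 1 = 13.

13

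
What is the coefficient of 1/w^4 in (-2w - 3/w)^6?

General term: C(6,j)·(-2w)^j·(-3/w)^(6-j), with w-exponent 1j − 1(6−j) = 2j − 6.
Set 2j − 6 = -4: j = 1.
C(6,1) = 6; (-2)^1 = -2; (-3)^5 = -243.
Coefficient = 6 · (-2) · (-243) = 2916.

2916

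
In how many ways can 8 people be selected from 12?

495

This is C(12,8) = 495.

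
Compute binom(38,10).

472733756

C(38,10) = (38·37·36·35·34·33·32·31·30·29) / 10! = 1715456253772800 / 3628800 = 472733756.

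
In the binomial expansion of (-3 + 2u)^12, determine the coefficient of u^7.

-24634368

The general term is C(12,j)·(-3)^j·(2u)^(12-j); the u^7 term has j = 5.
C(12,5) = 792.
Coefficient = C(12,5) · (-3)^5 · 2^7 = 792 · (-243) · 128 = -24634368.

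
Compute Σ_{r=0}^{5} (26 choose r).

1 + 26 + 325 + 2600 + 14950 + 65780 = 83682.

83682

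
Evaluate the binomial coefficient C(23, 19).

C(23,19) = C(23,4) by symmetry.
C(23,4) = (23·22·21·20) / 4! = 212520 / 24 = 8855.

8855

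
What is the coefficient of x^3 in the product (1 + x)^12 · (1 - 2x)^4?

-52

Coefficient of x^3 = Σ_{j} C(12,j)·1^j·C(4,3-j)·(-2)^(3-j) for j from 0 to 3.
= (-32) + 288 + (-528) + 220 = -52.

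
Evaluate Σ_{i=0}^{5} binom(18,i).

12616

1 + 18 + 153 + 816 + 3060 + 8568 = 12616.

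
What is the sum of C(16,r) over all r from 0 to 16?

The entries of row 16 sum to 2^16 = 65536.

65536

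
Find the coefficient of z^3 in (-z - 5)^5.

The general term is C(5,j)·(-z)^j·(-5)^(5-j); the z^3 term has j = 3.
C(5,3) = 10.
Coefficient = C(5,3) · (-1)^3 · (-5)^2 = 10 · (-1) · 25 = -250.

-250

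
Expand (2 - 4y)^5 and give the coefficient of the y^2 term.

The general term is C(5,j)·(2)^j·(-4y)^(5-j); the y^2 term has j = 3.
C(5,3) = 10.
Coefficient = C(5,3) · 2^3 · (-4)^2 = 10 · 8 · 16 = 1280.

1280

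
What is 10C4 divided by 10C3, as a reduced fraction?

C(n,k+1)/C(n,k) = (n−k)/(k+1) = (10−3)/(3+1) = 7/4.

7/4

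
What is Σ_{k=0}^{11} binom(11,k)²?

Σ C(11,k)² is the coefficient of x^11 in (1+x)^11(1+x)^11 = (1+x)^22, i.e. C(22,11) = 705432.

705432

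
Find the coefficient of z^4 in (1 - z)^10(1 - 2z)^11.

31230

Coefficient of z^4 = Σ_{j} C(10,j)·(-1)^j·C(11,4-j)·(-2)^(4-j) for j from 0 to 4.
= 5280 + 13200 + 9900 + 2640 + 210 = 31230.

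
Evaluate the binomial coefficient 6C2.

15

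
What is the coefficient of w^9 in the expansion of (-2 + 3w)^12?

-34642080

The general term is C(12,j)·(-2)^j·(3w)^(12-j); the w^9 term has j = 3.
C(12,3) = 220.
Coefficient = C(12,3) · (-2)^3 · 3^9 = 220 · (-8) · 19683 = -34642080.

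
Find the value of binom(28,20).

C(28,20) = C(28,8) by symmetry.
C(28,8) = (28·27·26·25·24·23·22·21) / 8! = 125318793600 / 40320 = 3108105.

3108105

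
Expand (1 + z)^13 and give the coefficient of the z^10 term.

The general term is C(13,j)·(1)^j·(z)^(13-j); the z^10 term has j = 3.
C(13,3) = 286.
Coefficient = C(13,3) = 286.

286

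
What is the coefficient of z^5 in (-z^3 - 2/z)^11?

-42240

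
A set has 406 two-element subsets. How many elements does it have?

n(n−1)/2 = 406 ⇒ n(n−1) = 812. Since 29·28 = 812, n = 29.

29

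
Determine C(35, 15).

C(35,15) = (35·34·33·32·31·30·29·28·27·26·25·24·23·22·21) / 15! = 4247252019052922880000 / 1307674368000 = 3247943160.

3247943160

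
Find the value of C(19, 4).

3876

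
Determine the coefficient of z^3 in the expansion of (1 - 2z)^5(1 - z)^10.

-1050

Coefficient of z^3 = Σ_{j} C(5,j)·(-2)^j·C(10,3-j)·(-1)^(3-j) for j from 0 to 3.
= (-120) + (-450) + (-400) + (-80) = -1050.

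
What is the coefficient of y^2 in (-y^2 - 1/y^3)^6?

15

General term: C(6,j)·(-y^2)^j·(-1/y^3)^(6-j), with y-exponent 2j − 3(6−j) = 5j − 18.
Set 5j − 18 = 2: j = 4.
C(6,4) = 15; (-1)^4 = 1; (-1)^2 = 1.
Coefficient = 15 · 1 · 1 = 15.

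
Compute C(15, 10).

C(15,10) = C(15,5) by symmetry.
C(15,5) = (15·14·13·12·11) / 5! = 360360 / 120 = 3003.

3003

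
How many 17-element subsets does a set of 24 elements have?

C(24,17) = C(24,7) by symmetry.
C(24,7) = (24·23·22·21·20·19·18) / 7! = 1744364160 / 5040 = 346104.

346104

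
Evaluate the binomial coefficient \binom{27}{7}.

C(27,7) = (27·26·25·24·23·22·21) / 7! = 4475671200 / 5040 = 888030.

888030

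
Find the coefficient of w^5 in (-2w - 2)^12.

3244032

The general term is C(12,j)·(-2w)^j·(-2)^(12-j); the w^5 term has j = 5.
C(12,5) = 792.
Coefficient = C(12,5) · (-2)^5 · (-2)^7 = 792 · (-32) · (-128) = 3244032.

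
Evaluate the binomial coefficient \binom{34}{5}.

278256

C(34,5) = (34·33·32·31·30) / 5! = 33390720 / 120 = 278256.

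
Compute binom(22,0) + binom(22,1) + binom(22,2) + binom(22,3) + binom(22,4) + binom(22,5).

1 + 22 + 231 + 1540 + 7315 + 26334 = 35443.

35443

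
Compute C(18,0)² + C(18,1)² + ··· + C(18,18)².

By Vandermonde's identity, Σ C(18,j)² = C(36,18) = 9075135300.

9075135300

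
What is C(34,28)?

C(34,28) = C(34,6) by symmetry.
C(34,6) = (34·33·32·31·30·29) / 6! = 968330880 / 720 = 1344904.

1344904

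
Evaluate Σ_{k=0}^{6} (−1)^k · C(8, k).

7

The partial alternating sum Σ_{k=0}^{6} (−1)^k C(8,k) = (−1)^6 C(7,6) = 7.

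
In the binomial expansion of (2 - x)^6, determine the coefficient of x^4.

60

The general term is C(6,j)·(2)^j·(-x)^(6-j); the x^4 term has j = 2.
C(6,2) = 15.
Coefficient = C(6,2) · 2^2 = 15 · 4 = 60.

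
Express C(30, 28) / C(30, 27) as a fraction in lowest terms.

C(n,k+1)/C(n,k) = (n−k)/(k+1) = (30−27)/(27+1) = 3/28.

3/28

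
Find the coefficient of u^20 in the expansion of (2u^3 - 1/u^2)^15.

-3075072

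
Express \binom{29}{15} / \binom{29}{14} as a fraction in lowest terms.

1

C(n,k+1)/C(n,k) = (n−k)/(k+1) = (29−14)/(14+1) = 15/15 = 1.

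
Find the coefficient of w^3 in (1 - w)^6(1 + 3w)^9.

Coefficient of w^3 = Σ_{j} C(6,j)·(-1)^j·C(9,3-j)·3^(3-j) for j from 0 to 3.
= 2268 + (-1944) + 405 + (-20) = 709.

709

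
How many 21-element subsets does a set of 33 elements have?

354817320

C(33,21) = C(33,12) by symmetry.
C(33,12) = (33·32·31·30·29·28·27·26·25·24·23·22) / 12! = 169958063987712000 / 479001600 = 354817320.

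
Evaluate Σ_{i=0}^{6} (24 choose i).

190051

1 + 24 + 276 + 2024 + 10626 + 42504 + 134596 = 190051.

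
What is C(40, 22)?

C(40,22) = C(40,18) by symmetry.
C(40,18) = (40·39·38·37·36·35·34·33·32·31·30·29·28·27·26·25·24·23) / 18! = 725902806896876799590400000 / 6402373705728000 = 113380261800.

113380261800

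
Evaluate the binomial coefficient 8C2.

28

C(8,2) = (8·7) / 2! = 56 / 2 = 28.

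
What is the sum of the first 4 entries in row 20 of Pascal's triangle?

1351

1 + 20 + 190 + 1140 = 1351.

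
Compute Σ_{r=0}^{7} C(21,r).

198440

1 + 21 + 210 + 1330 + 5985 + 20349 + 54264 + 116280 = 198440.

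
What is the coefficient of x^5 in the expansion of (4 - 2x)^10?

-8257536

The general term is C(10,j)·(4)^j·(-2x)^(10-j); the x^5 term has j = 5.
C(10,5) = 252.
Coefficient = C(10,5) · 4^5 · (-2)^5 = 252 · 1024 · (-32) = -8257536.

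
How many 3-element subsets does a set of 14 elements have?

C(14,3) = (14·13·12) / 3! = 2184 / 6 = 364.

364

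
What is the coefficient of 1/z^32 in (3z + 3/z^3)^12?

General term: C(12,j)·(3z)^j·(3/z^3)^(12-j), with z-exponent 1j − 3(12−j) = 4j − 36.
Set 4j − 36 = -32: j = 1.
C(12,1) = 12; 3^1 = 3; 3^11 = 177147.
Coefficient = 12 · 3 · 177147 = 6377292.

6377292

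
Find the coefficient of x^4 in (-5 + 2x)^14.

The general term is C(14,j)·(-5)^j·(2x)^(14-j); the x^4 term has j = 10.
C(14,10) = 1001.
Coefficient = C(14,10) · (-5)^10 · 2^4 = 1001 · 9765625 · 16 = 156406250000.

156406250000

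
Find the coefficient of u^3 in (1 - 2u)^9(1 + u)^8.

32

Coefficient of u^3 = Σ_{j} C(9,j)·(-2)^j·C(8,3-j)·1^(3-j) for j from 0 to 3.
= 56 + (-504) + 1152 + (-672) = 32.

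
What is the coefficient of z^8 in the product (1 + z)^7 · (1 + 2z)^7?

Coefficient of z^8 = Σ_{j} C(7,j)·1^j·C(7,8-j)·2^(8-j) for j from 1 to 7.
= 896 + 9408 + 23520 + 19600 + 5880 + 588 + 14 = 59906.

59906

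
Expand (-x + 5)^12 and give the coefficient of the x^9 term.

The general term is C(12,j)·(-x)^j·(5)^(12-j); the x^9 term has j = 9.
C(12,9) = 220.
Coefficient = C(12,9) · (-1)^9 · 5^3 = 220 · (-1) · 125 = -27500.

-27500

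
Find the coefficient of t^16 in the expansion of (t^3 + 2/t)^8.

112

General term: C(8,j)·(t^3)^j·(2/t)^(8-j), with t-exponent 3j − 1(8−j) = 4j − 8.
Set 4j − 8 = 16: j = 6.
C(8,6) = 28; 1^6 = 1; 2^2 = 4.
Coefficient = 28 · 1 · 4 = 112.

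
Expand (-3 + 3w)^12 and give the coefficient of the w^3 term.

-116917020

The general term is C(12,j)·(-3)^j·(3w)^(12-j); the w^3 term has j = 9.
C(12,9) = 220.
Coefficient = C(12,9) · (-3)^9 · 3^3 = 220 · (-19683) · 27 = -116917020.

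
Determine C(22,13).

C(22,13) = C(22,9) by symmetry.
C(22,9) = (22·21·20·19·18·17·16·15·14) / 9! = 180503769600 / 362880 = 497420.

497420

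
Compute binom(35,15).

3247943160

C(35,15) = (35·34·33·32·31·30·29·28·27·26·25·24·23·22·21) / 15! = 4247252019052922880000 / 1307674368000 = 3247943160.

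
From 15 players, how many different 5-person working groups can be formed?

3003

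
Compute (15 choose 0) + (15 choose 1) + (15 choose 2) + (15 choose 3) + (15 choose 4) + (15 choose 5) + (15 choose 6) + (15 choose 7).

1 + 15 + 105 + 455 + 1365 + 3003 + 5005 + 6435 = 16384.

16384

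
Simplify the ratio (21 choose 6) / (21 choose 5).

8/3

C(n,k+1)/C(n,k) = (n−k)/(k+1) = (21−5)/(5+1) = 16/6 = 8/3.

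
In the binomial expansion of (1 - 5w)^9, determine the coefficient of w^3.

-10500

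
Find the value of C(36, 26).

C(36,26) = C(36,10) by symmetry.
C(36,10) = (36·35·34·33·32·31·30·29·28·27) / 10! = 922393263052800 / 3628800 = 254186856.

254186856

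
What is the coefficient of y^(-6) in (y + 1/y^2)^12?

General term: C(12,j)·(y)^j·(1/y^2)^(12-j), with y-exponent 1j − 2(12−j) = 3j − 24.
Set 3j − 24 = -6: j = 6.
C(12,6) = 924; 1^6 = 1; 1^6 = 1.
Coefficient = 924 · 1 · 1 = 924.

924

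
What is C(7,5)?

C(7,5) = C(7,2) by symmetry.
C(7,2) = (7·6) / 2! = 42 / 2 = 21.

21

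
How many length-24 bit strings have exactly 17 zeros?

346104

Choose the 17 positions: C(24,17) = 346104.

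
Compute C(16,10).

C(16,10) = C(16,6) by symmetry.
C(16,6) = (16·15·14·13·12·11) / 6! = 5765760 / 720 = 8008.

8008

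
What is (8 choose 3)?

56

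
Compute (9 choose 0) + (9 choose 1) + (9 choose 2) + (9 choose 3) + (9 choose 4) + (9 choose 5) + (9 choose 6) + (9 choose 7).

1 + 9 + 36 + 84 + 126 + 126 + 84 + 36 = 502.

502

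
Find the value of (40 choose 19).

131282408400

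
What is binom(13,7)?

1716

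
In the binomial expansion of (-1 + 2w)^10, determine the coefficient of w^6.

13440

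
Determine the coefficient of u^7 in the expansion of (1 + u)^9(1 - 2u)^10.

Coefficient of u^7 = Σ_{j} C(9,j)·1^j·C(10,7-j)·(-2)^(7-j) for j from 0 to 7.
= (-15360) + 120960 + (-290304) + 282240 + (-120960) + 22680 + (-1680) + 36 = -2388.

-2388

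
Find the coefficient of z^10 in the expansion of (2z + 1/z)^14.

General term: C(14,j)·(2z)^j·(1/z)^(14-j), with z-exponent 1j − 1(14−j) = 2j − 14.
Set 2j − 14 = 10: j = 12.
C(14,12) = 91; 2^12 = 4096; 1^2 = 1.
Coefficient = 91 · 4096 · 1 = 372736.

372736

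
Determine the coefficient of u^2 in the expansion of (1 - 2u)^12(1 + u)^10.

69

Coefficient of u^2 = Σ_{j} C(12,j)·(-2)^j·C(10,2-j)·1^(2-j) for j from 0 to 2.
= 45 + (-240) + 264 = 69.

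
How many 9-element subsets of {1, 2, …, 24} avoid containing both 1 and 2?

1136960

All 9-subsets: C(24,9) = 1307504. Those containing both fixed elements: C(22,7) = 170544.
1307504 − 170544 = 1136960.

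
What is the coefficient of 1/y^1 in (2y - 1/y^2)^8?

General term: C(8,j)·(2y)^j·(-1/y^2)^(8-j), with y-exponent 1j − 2(8−j) = 3j − 16.
Set 3j − 16 = -1: j = 5.
C(8,5) = 56; 2^5 = 32; (-1)^3 = -1.
Coefficient = 56 · 32 · (-1) = -1792.

-1792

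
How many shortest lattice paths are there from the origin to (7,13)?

77520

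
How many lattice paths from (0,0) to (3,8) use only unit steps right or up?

Each path is a sequence of 11 steps with 3 rights: C(11,3) = 165.

165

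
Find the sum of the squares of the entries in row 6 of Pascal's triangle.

924

By Vandermonde's identity, Σ C(6,j)² = C(12,6) = 924.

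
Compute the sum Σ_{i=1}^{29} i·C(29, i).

7784628224

Differentiating (1+x)^29 and setting x=1: Σ i·C(29,i) = 29·2^28 = 7784628224.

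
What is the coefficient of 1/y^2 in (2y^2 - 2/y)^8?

General term: C(8,j)·(2y^2)^j·(-2/y)^(8-j), with y-exponent 2j − 1(8−j) = 3j − 8.
Set 3j − 8 = -2: j = 2.
C(8,2) = 28; 2^2 = 4; (-2)^6 = 64.
Coefficient = 28 · 4 · 64 = 7168.

7168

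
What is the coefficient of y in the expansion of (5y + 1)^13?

The general term is C(13,j)·(5y)^j·(1)^(13-j); the y^1 term has j = 1.
C(13,1) = 13.
Coefficient = C(13,1) · 5^1 = 13 · 5 = 65.

65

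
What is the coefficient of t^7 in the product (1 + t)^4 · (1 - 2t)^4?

32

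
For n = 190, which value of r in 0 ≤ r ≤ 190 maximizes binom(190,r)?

C(190,r) is maximized at r = 190/2 = 95.

95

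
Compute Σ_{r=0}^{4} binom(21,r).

1 + 21 + 210 + 1330 + 5985 = 7547.

7547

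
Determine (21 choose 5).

C(21,5) = (21·20·19·18·17) / 5! = 2441880 / 120 = 20349.

20349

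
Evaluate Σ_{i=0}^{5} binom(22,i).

35443

1 + 22 + 231 + 1540 + 7315 + 26334 = 35443.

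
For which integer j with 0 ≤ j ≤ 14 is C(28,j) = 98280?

5

C(28,j) increases on 0 ≤ j ≤ 14. C(28,4) = 20475 and C(28,5) = 98280, so j = 5.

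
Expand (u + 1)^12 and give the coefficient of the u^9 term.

220

The general term is C(12,j)·(u)^j·(1)^(12-j); the u^9 term has j = 9.
C(12,9) = 220.
Coefficient = C(12,9) = 220.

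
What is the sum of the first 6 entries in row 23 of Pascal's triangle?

44552

1 + 23 + 253 + 1771 + 8855 + 33649 = 44552.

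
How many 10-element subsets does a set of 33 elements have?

C(33,10) = (33·32·31·30·29·28·27·26·25·24) / 10! = 335885501952000 / 3628800 = 92561040.

92561040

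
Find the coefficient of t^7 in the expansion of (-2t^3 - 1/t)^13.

General term: C(13,j)·(-2t^3)^j·(-1/t)^(13-j), with t-exponent 3j − 1(13−j) = 4j − 13.
Set 4j − 13 = 7: j = 5.
C(13,5) = 1287; (-2)^5 = -32; (-1)^8 = 1.
Coefficient = 1287 · (-32) · 1 = -41184.

-41184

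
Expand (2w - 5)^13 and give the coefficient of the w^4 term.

The general term is C(13,j)·(2w)^j·(-5)^(13-j); the w^4 term has j = 4.
C(13,4) = 715.
Coefficient = C(13,4) · 2^4 · (-5)^9 = 715 · 16 · (-1953125) = -22343750000.

-22343750000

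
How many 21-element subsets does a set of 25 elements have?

C(25,21) = C(25,4) by symmetry.
C(25,4) = (25·24·23·22) / 4! = 303600 / 24 = 12650.

12650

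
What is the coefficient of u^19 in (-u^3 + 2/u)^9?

-144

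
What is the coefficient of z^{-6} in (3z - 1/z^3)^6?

General term: C(6,j)·(3z)^j·(-1/z^3)^(6-j), with z-exponent 1j − 3(6−j) = 4j − 18.
Set 4j − 18 = -6: j = 3.
C(6,3) = 20; 3^3 = 27; (-1)^3 = -1.
Coefficient = 20 · 27 · (-1) = -540.

-540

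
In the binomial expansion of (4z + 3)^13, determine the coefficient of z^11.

The general term is C(13,j)·(4z)^j·(3)^(13-j); the z^11 term has j = 11.
C(13,11) = 78.
Coefficient = C(13,11) · 4^11 · 3^2 = 78 · 4194304 · 9 = 2944401408.

2944401408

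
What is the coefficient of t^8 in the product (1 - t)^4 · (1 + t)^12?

198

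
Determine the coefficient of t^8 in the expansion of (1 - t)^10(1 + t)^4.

Coefficient of t^8 = Σ_{j} C(10,j)·(-1)^j·C(4,8-j)·1^(8-j) for j from 4 to 8.
= 210 + (-1008) + 1260 + (-480) + 45 = 27.

27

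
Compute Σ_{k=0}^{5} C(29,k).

1 + 29 + 406 + 3654 + 23751 + 118755 = 146596.

146596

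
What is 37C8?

38608020

C(37,8) = (37·36·35·34·33·32·31·30) / 8! = 1556675366400 / 40320 = 38608020.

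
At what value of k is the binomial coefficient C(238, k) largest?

C(238,k) is maximized at k = 238/2 = 119.

119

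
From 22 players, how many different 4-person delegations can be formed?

This is C(22,4) = 7315.

7315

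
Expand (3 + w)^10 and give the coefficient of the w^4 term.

The general term is C(10,j)·(3)^j·(w)^(10-j); the w^4 term has j = 6.
C(10,6) = 210.
Coefficient = C(10,6) · 3^6 = 210 · 729 = 153090.

153090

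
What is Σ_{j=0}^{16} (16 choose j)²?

601080390

Σ C(16,j)² is the coefficient of x^16 in (1+x)^16(1+x)^16 = (1+x)^32, i.e. C(32,16) = 601080390.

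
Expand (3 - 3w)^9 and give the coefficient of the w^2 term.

708588

The general term is C(9,j)·(3)^j·(-3w)^(9-j); the w^2 term has j = 7.
C(9,7) = 36.
Coefficient = C(9,7) · 3^7 · (-3)^2 = 36 · 2187 · 9 = 708588.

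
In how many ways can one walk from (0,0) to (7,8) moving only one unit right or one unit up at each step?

6435

Each path is a sequence of 15 steps with 7 rights: C(15,7) = 6435.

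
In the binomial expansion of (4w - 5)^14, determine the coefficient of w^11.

-190840832000

The general term is C(14,j)·(4w)^j·(-5)^(14-j); the w^11 term has j = 11.
C(14,11) = 364.
Coefficient = C(14,11) · 4^11 · (-5)^3 = 364 · 4194304 · (-125) = -190840832000.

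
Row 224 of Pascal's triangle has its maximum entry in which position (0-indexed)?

C(224,j) is maximized at j = 224/2 = 112.

112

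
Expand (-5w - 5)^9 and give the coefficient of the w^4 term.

-246093750

The general term is C(9,j)·(-5w)^j·(-5)^(9-j); the w^4 term has j = 4.
C(9,4) = 126.
Coefficient = C(9,4) · (-5)^4 · (-5)^5 = 126 · 625 · (-3125) = -246093750.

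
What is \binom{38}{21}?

28781143380

C(38,21) = C(38,17) by symmetry.
C(38,17) = (38·37·36·35·34·33·32·31·30·29·28·27·26·25·24·23·22) / 17! = 10237090866494416404480000 / 355687428096000 = 28781143380.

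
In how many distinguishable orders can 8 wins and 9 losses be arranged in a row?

Choose positions for the wins: C(17,8) = 24310.

24310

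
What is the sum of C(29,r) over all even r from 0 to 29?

Half of (1+1)^29 + (1−1)^29 gives the even-index sum: 2^28 = 268435456.

268435456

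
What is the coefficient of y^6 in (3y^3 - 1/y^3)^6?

General term: C(6,j)·(3y^3)^j·(-1/y^3)^(6-j), with y-exponent 3j − 3(6−j) = 6j − 18.
Set 6j − 18 = 6: j = 4.
C(6,4) = 15; 3^4 = 81; (-1)^2 = 1.
Coefficient = 15 · 81 · 1 = 1215.

1215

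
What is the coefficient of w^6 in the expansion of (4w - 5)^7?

-143360

The general term is C(7,j)·(4w)^j·(-5)^(7-j); the w^6 term has j = 6.
C(7,6) = 7.
Coefficient = C(7,6) · 4^6 · (-5)^1 = 7 · 4096 · (-5) = -143360.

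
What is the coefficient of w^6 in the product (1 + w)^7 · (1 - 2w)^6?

15

Coefficient of w^6 = Σ_{j} C(7,j)·1^j·C(6,6-j)·(-2)^(6-j) for j from 0 to 6.
= 64 + (-1344) + 5040 + (-5600) + 2100 + (-252) + 7 = 15.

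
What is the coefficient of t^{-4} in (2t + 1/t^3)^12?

General term: C(12,j)·(2t)^j·(1/t^3)^(12-j), with t-exponent 1j − 3(12−j) = 4j − 36.
Set 4j − 36 = -4: j = 8.
C(12,8) = 495; 2^8 = 256; 1^4 = 1.
Coefficient = 495 · 256 · 1 = 126720.

126720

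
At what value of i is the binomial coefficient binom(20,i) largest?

10

C(20,i) is maximized at i = 20/2 = 10.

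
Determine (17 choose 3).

C(17,3) = (17·16·15) / 3! = 4080 / 6 = 680.

680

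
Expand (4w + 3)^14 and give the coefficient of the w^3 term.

4126816512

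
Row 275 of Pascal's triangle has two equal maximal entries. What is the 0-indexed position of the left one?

137

For odd n = 275, C(275,i) peaks at i = (n−1)/2 and (n+1)/2; the smaller is 137.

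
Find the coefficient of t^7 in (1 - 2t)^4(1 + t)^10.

Coefficient of t^7 = Σ_{j} C(4,j)·(-2)^j·C(10,7-j)·1^(7-j) for j from 0 to 4.
= 120 + (-1680) + 6048 + (-6720) + 1920 = -312.

-312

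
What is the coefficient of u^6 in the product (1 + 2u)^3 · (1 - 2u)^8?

Coefficient of u^6 = Σ_{j} C(3,j)·2^j·C(8,6-j)·(-2)^(6-j) for j from 0 to 3.
= 1792 + (-10752) + 13440 + (-3584) = 896.

896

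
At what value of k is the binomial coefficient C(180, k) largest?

C(180,k) is maximized at k = 180/2 = 90.

90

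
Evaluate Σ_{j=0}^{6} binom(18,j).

31180

1 + 18 + 153 + 816 + 3060 + 8568 + 18564 = 31180.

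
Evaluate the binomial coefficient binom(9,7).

36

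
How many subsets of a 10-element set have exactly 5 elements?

Choose the 5 positions: C(10,5) = 252.

252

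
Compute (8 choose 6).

28

C(8,6) = C(8,2) by symmetry.
C(8,2) = (8·7) / 2! = 56 / 2 = 28.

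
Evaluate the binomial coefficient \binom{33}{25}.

13884156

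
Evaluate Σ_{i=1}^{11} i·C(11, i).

11264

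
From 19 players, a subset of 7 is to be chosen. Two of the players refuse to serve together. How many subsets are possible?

All 7-subsets: C(19,7) = 50388. Those containing both fixed elements: C(17,5) = 6188.
50388 − 6188 = 44200.

44200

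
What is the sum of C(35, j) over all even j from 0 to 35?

17179869184

Even-j terms of row 35 sum to 2^34 = 17179869184.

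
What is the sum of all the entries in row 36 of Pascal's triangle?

68719476736

The entries of row 36 sum to 2^36 = 68719476736.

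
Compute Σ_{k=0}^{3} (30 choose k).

1 + 30 + 435 + 4060 = 4526.

4526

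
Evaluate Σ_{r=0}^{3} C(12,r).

1 + 12 + 66 + 220 = 299.

299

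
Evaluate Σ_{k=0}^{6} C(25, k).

1 + 25 + 300 + 2300 + 12650 + 53130 + 177100 = 245506.

245506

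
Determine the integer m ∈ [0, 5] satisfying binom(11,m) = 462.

5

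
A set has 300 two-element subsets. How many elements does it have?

25

n(n−1)/2 = 300 ⇒ n(n−1) = 600. Since 25·24 = 600, n = 25.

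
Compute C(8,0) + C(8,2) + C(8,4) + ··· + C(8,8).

128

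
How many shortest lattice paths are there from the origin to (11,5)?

Each path is a sequence of 16 steps with 11 rights: C(16,11) = 4368.

4368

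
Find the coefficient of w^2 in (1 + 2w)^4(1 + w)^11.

167

Coefficient of w^2 = Σ_{j} C(4,j)·2^j·C(11,2-j)·1^(2-j) for j from 0 to 2.
= 55 + 88 + 24 = 167.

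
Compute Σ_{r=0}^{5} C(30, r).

174437

1 + 30 + 435 + 4060 + 27405 + 142506 = 174437.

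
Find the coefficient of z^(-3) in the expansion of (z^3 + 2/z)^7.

448

General term: C(7,j)·(z^3)^j·(2/z)^(7-j), with z-exponent 3j − 1(7−j) = 4j − 7.
Set 4j − 7 = -3: j = 1.
C(7,1) = 7; 1^1 = 1; 2^6 = 64.
Coefficient = 7 · 1 · 64 = 448.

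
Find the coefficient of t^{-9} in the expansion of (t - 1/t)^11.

General term: C(11,j)·(t)^j·(-1/t)^(11-j), with t-exponent 1j − 1(11−j) = 2j − 11.
Set 2j − 11 = -9: j = 1.
C(11,1) = 11; 1^1 = 1; (-1)^10 = 1.
Coefficient = 11 · 1 · 1 = 11.

11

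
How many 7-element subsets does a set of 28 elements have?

C(28,7) = (28·27·26·25·24·23·22) / 7! = 5967561600 / 5040 = 1184040.

1184040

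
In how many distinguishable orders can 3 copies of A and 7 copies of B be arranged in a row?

120

Choose positions for the A's: C(10,3) = 120.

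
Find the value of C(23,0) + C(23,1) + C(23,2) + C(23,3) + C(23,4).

10903

1 + 23 + 253 + 1771 + 8855 = 10903.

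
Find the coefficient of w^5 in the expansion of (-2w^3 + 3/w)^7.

-22680

General term: C(7,j)·(-2w^3)^j·(3/w)^(7-j), with w-exponent 3j − 1(7−j) = 4j − 7.
Set 4j − 7 = 5: j = 3.
C(7,3) = 35; (-2)^3 = -8; 3^4 = 81.
Coefficient = 35 · (-8) · 81 = -22680.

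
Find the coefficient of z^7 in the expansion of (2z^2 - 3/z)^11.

General term: C(11,j)·(2z^2)^j·(-3/z)^(11-j), with z-exponent 2j − 1(11−j) = 3j − 11.
Set 3j − 11 = 7: j = 6.
C(11,6) = 462; 2^6 = 64; (-3)^5 = -243.
Coefficient = 462 · 64 · (-243) = -7185024.

-7185024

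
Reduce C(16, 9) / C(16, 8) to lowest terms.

8/9

C(n,k+1)/C(n,k) = (n−k)/(k+1) = (16−8)/(8+1) = 8/9.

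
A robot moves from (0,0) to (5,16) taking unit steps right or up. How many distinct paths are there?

20349

Each path is a sequence of 21 steps with 5 rights: C(21,5) = 20349.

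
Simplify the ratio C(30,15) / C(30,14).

16/15

C(n,k+1)/C(n,k) = (n−k)/(k+1) = (30−14)/(14+1) = 16/15.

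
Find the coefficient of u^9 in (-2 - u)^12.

1760

The general term is C(12,j)·(-2)^j·(-u)^(12-j); the u^9 term has j = 3.
C(12,3) = 220.
Coefficient = C(12,3) · (-2)^3 · (-1)^9 = 220 · (-8) · (-1) = 1760.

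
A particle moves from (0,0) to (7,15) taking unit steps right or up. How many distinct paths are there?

170544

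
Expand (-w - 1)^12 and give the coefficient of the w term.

The general term is C(12,j)·(-w)^j·(-1)^(12-j); the w^1 term has j = 1.
C(12,1) = 12.
Coefficient = C(12,1) · (-1)^1 · (-1)^11 = 12 · (-1) · (-1) = 12.

12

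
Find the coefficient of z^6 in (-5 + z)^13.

-134062500

The general term is C(13,j)·(-5)^j·(z)^(13-j); the z^6 term has j = 7.
C(13,7) = 1716.
Coefficient = C(13,7) · (-5)^7 = 1716 · (-78125) = -134062500.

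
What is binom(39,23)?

37711260990

C(39,23) = C(39,16) by symmetry.
C(39,16) = (39·38·37·36·35·34·33·32·31·30·29·28·27·26·25·24) / 16! = 789024790105300869120000 / 20922789888000 = 37711260990.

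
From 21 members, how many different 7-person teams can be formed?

116280

This is C(21,7) = 116280.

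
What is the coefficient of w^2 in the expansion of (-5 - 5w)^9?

-70312500

The general term is C(9,j)·(-5)^j·(-5w)^(9-j); the w^2 term has j = 7.
C(9,7) = 36.
Coefficient = C(9,7) · (-5)^7 · (-5)^2 = 36 · (-78125) · 25 = -70312500.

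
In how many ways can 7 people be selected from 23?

245157

This is C(23,7) = 245157.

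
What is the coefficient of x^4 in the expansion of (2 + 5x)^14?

The general term is C(14,j)·(2)^j·(5x)^(14-j); the x^4 term has j = 10.
C(14,10) = 1001.
Coefficient = C(14,10) · 2^10 · 5^4 = 1001 · 1024 · 625 = 640640000.

640640000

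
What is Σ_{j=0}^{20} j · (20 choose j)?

10485760

Since j·C(20,j) = 20·C(19,j−1), the sum is 20·2^19 = 20·524288 = 10485760.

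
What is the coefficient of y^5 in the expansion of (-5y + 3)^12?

-5412825000

The general term is C(12,j)·(-5y)^j·(3)^(12-j); the y^5 term has j = 5.
C(12,5) = 792.
Coefficient = C(12,5) · (-5)^5 · 3^7 = 792 · (-3125) · 2187 = -5412825000.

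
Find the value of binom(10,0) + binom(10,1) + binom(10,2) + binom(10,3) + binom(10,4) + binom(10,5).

638

1 + 10 + 45 + 120 + 210 + 252 = 638.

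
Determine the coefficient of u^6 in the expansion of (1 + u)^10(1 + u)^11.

Coefficient of u^6 = Σ_{j} C(10,j)·C(11,6-j) for j from 0 to 6.
= 462 + 4620 + 14850 + 19800 + 11550 + 2772 + 210 = 54264.

54264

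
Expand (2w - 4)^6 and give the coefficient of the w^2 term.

15360

The general term is C(6,j)·(2w)^j·(-4)^(6-j); the w^2 term has j = 2.
C(6,2) = 15.
Coefficient = C(6,2) · 2^2 · (-4)^4 = 15 · 4 · 256 = 15360.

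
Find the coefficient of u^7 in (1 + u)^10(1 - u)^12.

240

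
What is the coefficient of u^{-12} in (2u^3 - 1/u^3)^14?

General term: C(14,j)·(2u^3)^j·(-1/u^3)^(14-j), with u-exponent 3j − 3(14−j) = 6j − 42.
Set 6j − 42 = -12: j = 5.
C(14,5) = 2002; 2^5 = 32; (-1)^9 = -1.
Coefficient = 2002 · 32 · (-1) = -64064.

-64064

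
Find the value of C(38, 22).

22239974430

C(38,22) = C(38,16) by symmetry.
C(38,16) = (38·37·36·35·34·33·32·31·30·29·28·27·26·25·24·23) / 16! = 465322312113382563840000 / 20922789888000 = 22239974430.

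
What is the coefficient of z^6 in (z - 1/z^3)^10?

-10

General term: C(10,j)·(z)^j·(-1/z^3)^(10-j), with z-exponent 1j − 3(10−j) = 4j − 30.
Set 4j − 30 = 6: j = 9.
C(10,9) = 10; 1^9 = 1; (-1)^1 = -1.
Coefficient = 10 · 1 · (-1) = -10.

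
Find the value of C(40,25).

C(40,25) = C(40,15) by symmetry.
C(40,15) = (40·39·38·37·36·35·34·33·32·31·30·29·28·27·26) / 15! = 52601652673686724608000 / 1307674368000 = 40225345056.

40225345056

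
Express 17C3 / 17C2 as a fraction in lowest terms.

C(n,k+1)/C(n,k) = (n−k)/(k+1) = (17−2)/(2+1) = 15/3 = 5.

5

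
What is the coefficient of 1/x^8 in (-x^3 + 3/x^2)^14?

59108049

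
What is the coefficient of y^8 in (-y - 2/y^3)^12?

General term: C(12,j)·(-y)^j·(-2/y^3)^(12-j), with y-exponent 1j − 3(12−j) = 4j − 36.
Set 4j − 36 = 8: j = 11.
C(12,11) = 12; (-1)^11 = -1; (-2)^1 = -2.
Coefficient = 12 · (-1) · (-2) = 24.

24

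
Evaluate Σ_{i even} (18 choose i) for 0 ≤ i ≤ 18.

131072

Even-i terms of row 18 sum to 2^17 = 131072.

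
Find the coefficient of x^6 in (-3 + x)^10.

17010

The general term is C(10,j)·(-3)^j·(x)^(10-j); the x^6 term has j = 4.
C(10,4) = 210.
Coefficient = C(10,4) · (-3)^4 = 210 · 81 = 17010.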